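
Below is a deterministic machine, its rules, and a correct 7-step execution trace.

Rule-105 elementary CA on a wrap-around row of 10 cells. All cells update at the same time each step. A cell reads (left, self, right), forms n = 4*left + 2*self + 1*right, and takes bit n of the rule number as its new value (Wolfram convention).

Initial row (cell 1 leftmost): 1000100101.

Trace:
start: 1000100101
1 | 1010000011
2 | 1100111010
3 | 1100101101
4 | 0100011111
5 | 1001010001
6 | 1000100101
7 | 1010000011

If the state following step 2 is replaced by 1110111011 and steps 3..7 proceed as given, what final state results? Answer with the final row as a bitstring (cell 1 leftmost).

0110000011

state after step 2 := 1110111011
3 | 0011101110
4 | 1010111010
5 | 0101101101
6 | 1011111110
7 | 0110000011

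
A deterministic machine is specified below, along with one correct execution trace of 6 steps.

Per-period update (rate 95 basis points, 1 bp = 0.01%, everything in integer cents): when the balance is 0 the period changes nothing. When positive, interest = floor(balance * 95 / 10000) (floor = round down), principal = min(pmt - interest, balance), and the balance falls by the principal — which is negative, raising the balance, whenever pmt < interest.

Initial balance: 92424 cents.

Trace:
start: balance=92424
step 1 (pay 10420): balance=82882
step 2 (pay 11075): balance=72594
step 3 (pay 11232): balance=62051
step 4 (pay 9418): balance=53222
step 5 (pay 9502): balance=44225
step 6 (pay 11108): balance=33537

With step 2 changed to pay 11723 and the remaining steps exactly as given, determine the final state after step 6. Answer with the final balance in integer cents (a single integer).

32864

(re-executing from step 2 with the substitution; state before step 2: balance=82882)
step 2 (pay 11723): balance=71946
step 3 (pay 11232): balance=61397
step 4 (pay 9418): balance=52562
step 5 (pay 9502): balance=43559
step 6 (pay 11108): balance=32864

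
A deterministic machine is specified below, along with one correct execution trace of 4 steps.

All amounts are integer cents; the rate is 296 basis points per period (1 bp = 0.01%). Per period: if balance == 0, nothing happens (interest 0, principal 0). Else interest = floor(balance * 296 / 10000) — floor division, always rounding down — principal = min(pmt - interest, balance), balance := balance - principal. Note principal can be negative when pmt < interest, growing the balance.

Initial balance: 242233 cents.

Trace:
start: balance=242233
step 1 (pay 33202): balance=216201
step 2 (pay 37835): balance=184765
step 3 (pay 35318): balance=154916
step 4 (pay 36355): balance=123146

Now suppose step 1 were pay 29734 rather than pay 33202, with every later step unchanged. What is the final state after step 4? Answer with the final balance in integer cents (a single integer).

126931

(re-executing from step 1 with the substitution; state before step 1: balance=242233)
step 1 (pay 29734): balance=219669
step 2 (pay 37835): balance=188336
step 3 (pay 35318): balance=158592
step 4 (pay 36355): balance=126931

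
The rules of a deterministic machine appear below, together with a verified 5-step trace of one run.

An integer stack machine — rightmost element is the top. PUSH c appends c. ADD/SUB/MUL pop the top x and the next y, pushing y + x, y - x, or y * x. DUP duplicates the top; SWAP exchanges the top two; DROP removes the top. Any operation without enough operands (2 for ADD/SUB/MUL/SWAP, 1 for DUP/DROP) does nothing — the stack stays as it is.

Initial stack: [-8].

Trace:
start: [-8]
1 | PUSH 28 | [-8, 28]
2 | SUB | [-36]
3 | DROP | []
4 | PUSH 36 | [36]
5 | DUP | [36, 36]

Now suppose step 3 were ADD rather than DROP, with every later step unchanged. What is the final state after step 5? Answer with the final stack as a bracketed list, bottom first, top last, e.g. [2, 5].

(re-executing from step 3 with the substitution; state before step 3: [-36])
3 | ADD | [-36]
4 | PUSH 36 | [-36, 36]
5 | DUP | [-36, 36, 36]

[-36, 36, 36]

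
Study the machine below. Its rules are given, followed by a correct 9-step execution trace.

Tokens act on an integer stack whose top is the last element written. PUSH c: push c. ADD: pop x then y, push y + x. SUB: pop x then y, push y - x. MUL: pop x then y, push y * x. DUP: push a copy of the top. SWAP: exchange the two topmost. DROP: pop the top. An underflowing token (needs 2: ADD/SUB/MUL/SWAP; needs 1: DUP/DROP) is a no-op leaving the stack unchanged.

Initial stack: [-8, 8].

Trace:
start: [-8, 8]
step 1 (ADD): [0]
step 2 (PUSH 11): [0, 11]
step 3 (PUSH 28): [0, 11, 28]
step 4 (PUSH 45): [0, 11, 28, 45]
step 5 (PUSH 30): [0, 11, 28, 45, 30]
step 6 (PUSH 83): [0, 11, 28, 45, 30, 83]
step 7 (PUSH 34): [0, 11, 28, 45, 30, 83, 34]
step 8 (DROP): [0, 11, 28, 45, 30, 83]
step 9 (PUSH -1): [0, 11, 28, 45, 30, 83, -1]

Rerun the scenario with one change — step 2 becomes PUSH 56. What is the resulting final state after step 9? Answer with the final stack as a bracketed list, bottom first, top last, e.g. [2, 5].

(re-executing from step 2 with the substitution; state before step 2: [0])
step 2 (PUSH 56): [0, 56]
step 3 (PUSH 28): [0, 56, 28]
step 4 (PUSH 45): [0, 56, 28, 45]
step 5 (PUSH 30): [0, 56, 28, 45, 30]
step 6 (PUSH 83): [0, 56, 28, 45, 30, 83]
step 7 (PUSH 34): [0, 56, 28, 45, 30, 83, 34]
step 8 (DROP): [0, 56, 28, 45, 30, 83]
step 9 (PUSH -1): [0, 56, 28, 45, 30, 83, -1]

[0, 56, 28, 45, 30, 83, -1]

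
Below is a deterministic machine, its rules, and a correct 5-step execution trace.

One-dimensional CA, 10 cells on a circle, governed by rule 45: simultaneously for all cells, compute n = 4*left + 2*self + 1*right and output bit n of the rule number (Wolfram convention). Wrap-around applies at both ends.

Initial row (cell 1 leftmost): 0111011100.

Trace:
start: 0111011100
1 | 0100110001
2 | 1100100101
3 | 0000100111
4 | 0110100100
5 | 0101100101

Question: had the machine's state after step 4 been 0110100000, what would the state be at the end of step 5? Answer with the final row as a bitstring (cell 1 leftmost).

0101101111

state after step 4 := 0110100000
5 | 0101101111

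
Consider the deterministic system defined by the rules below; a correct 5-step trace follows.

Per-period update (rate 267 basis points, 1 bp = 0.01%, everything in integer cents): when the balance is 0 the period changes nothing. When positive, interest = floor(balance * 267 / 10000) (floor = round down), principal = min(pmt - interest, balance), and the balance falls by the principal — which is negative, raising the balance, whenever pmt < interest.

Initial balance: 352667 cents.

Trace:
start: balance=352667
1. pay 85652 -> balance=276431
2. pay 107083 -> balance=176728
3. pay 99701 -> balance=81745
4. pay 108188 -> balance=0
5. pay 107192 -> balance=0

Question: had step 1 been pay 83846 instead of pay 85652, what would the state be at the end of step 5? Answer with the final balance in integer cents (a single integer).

(re-executing from step 1 with the substitution; state before step 1: balance=352667)
1. pay 83846 -> balance=278237
2. pay 107083 -> balance=178582
3. pay 99701 -> balance=83649
4. pay 108188 -> balance=0
5. pay 107192 -> balance=0

0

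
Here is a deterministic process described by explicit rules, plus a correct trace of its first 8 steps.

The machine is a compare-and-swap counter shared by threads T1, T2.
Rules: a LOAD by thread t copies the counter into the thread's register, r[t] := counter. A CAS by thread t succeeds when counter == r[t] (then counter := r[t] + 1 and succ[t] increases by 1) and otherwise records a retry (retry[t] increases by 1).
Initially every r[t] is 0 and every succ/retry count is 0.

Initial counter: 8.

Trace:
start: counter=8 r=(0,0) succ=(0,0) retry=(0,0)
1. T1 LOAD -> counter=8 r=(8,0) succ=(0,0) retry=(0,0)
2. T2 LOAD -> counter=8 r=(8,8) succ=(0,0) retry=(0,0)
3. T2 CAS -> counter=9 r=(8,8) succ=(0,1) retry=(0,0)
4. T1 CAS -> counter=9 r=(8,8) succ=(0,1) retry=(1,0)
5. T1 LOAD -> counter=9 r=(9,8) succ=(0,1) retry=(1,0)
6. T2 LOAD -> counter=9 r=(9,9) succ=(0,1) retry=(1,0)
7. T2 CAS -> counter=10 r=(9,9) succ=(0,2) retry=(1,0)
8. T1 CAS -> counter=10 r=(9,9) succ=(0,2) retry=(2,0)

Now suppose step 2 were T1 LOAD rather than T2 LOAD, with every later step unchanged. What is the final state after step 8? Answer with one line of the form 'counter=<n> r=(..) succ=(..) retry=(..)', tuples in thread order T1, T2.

counter=10 r=(9,9) succ=(1,1) retry=(1,1)

(re-executing from step 2 with the substitution; state before step 2: counter=8 r=(8,0) succ=(0,0) retry=(0,0))
2. T1 LOAD -> counter=8 r=(8,0) succ=(0,0) retry=(0,0)
3. T2 CAS -> counter=8 r=(8,0) succ=(0,0) retry=(0,1)
4. T1 CAS -> counter=9 r=(8,0) succ=(1,0) retry=(0,1)
5. T1 LOAD -> counter=9 r=(9,0) succ=(1,0) retry=(0,1)
6. T2 LOAD -> counter=9 r=(9,9) succ=(1,0) retry=(0,1)
7. T2 CAS -> counter=10 r=(9,9) succ=(1,1) retry=(0,1)
8. T1 CAS -> counter=10 r=(9,9) succ=(1,1) retry=(1,1)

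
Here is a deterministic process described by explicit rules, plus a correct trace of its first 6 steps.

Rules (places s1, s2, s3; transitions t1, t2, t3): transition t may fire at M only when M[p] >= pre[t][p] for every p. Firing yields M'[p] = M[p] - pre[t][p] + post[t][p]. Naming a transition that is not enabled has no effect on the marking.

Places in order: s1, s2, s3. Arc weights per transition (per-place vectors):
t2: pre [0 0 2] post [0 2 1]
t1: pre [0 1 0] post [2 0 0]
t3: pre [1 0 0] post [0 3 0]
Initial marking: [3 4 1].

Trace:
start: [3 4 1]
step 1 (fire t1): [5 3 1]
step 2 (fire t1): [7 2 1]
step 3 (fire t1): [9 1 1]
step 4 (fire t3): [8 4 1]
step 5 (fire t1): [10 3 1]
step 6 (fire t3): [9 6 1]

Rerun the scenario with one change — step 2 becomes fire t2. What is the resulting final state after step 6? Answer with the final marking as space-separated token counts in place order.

(re-executing from step 2 with the substitution; state before step 2: [5 3 1])
step 2 (fire t2): [5 3 1]
step 3 (fire t1): [7 2 1]
step 4 (fire t3): [6 5 1]
step 5 (fire t1): [8 4 1]
step 6 (fire t3): [7 7 1]

7 7 1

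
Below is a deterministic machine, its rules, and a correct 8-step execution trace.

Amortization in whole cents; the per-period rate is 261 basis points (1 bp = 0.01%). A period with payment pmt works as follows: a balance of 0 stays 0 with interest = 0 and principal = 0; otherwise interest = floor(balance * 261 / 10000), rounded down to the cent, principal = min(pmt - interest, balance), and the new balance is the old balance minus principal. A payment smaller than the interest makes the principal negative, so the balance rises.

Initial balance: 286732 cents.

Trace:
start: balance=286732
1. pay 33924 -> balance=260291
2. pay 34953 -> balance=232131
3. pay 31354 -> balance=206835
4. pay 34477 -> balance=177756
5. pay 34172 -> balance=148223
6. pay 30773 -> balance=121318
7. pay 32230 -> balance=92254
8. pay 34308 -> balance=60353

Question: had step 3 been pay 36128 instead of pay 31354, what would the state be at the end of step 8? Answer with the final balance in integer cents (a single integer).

54922

(re-executing from step 3 with the substitution; state before step 3: balance=232131)
3. pay 36128 -> balance=202061
4. pay 34477 -> balance=172857
5. pay 34172 -> balance=143196
6. pay 30773 -> balance=116160
7. pay 32230 -> balance=86961
8. pay 34308 -> balance=54922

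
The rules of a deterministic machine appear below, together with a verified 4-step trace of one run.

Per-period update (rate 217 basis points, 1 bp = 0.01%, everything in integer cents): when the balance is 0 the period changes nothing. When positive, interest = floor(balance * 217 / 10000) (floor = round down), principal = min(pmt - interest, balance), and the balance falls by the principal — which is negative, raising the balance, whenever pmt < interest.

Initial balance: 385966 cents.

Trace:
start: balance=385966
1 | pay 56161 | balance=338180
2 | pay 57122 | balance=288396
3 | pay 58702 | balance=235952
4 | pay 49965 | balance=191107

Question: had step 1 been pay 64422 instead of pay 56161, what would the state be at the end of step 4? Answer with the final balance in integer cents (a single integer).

182297

(re-executing from step 1 with the substitution; state before step 1: balance=385966)
1 | pay 64422 | balance=329919
2 | pay 57122 | balance=279956
3 | pay 58702 | balance=227329
4 | pay 49965 | balance=182297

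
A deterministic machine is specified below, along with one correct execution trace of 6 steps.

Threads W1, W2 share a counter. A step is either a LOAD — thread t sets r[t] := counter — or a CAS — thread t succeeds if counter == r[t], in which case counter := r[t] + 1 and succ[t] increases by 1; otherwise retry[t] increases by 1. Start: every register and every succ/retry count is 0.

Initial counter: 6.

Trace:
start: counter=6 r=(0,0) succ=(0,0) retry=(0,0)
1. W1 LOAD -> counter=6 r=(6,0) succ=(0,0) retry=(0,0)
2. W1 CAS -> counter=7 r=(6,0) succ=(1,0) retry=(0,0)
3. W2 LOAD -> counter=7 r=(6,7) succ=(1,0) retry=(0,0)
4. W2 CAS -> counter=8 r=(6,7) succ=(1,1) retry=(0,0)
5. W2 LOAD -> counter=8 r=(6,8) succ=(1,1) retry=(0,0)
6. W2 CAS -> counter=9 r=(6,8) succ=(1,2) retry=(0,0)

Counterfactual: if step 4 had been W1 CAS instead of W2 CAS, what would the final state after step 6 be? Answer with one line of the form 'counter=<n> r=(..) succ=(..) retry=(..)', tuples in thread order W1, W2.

counter=8 r=(6,7) succ=(1,1) retry=(1,0)

(re-executing from step 4 with the substitution; state before step 4: counter=7 r=(6,7) succ=(1,0) retry=(0,0))
4. W1 CAS -> counter=7 r=(6,7) succ=(1,0) retry=(1,0)
5. W2 LOAD -> counter=7 r=(6,7) succ=(1,0) retry=(1,0)
6. W2 CAS -> counter=8 r=(6,7) succ=(1,1) retry=(1,0)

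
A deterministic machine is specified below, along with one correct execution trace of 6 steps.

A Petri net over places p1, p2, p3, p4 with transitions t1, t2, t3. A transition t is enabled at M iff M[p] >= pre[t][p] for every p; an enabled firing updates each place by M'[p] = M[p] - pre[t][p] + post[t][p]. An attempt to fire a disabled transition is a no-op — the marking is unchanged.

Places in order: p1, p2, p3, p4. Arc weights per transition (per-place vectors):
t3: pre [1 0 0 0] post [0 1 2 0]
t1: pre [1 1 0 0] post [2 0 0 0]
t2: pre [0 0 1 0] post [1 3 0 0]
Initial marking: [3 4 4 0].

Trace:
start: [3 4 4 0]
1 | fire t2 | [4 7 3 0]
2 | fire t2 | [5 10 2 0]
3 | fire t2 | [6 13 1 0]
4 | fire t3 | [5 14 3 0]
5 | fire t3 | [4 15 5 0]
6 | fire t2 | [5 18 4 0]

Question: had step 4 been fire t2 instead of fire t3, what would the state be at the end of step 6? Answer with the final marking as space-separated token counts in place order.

(re-executing from step 4 with the substitution; state before step 4: [6 13 1 0])
4 | fire t2 | [7 16 0 0]
5 | fire t3 | [6 17 2 0]
6 | fire t2 | [7 20 1 0]

7 20 1 0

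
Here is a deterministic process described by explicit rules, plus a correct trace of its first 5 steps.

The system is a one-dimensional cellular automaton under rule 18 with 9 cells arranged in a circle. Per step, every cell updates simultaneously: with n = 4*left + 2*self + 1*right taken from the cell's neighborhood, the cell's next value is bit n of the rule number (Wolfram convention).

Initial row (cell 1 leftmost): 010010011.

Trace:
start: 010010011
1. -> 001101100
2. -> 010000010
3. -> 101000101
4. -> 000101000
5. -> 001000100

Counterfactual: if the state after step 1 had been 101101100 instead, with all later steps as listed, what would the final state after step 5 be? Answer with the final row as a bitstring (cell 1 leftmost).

state after step 1 := 101101100
2. -> 000000011
3. -> 100000100
4. -> 010001011
5. -> 001010000

001010000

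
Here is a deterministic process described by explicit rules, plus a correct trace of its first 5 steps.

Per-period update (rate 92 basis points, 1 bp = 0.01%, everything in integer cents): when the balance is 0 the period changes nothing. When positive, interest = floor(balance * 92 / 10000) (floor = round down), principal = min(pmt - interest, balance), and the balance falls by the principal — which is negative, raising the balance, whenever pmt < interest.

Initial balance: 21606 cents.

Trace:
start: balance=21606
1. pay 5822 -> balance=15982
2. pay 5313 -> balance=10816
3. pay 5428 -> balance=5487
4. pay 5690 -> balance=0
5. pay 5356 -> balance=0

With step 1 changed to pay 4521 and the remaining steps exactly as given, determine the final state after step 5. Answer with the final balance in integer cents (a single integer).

0

(re-executing from step 1 with the substitution; state before step 1: balance=21606)
1. pay 4521 -> balance=17283
2. pay 5313 -> balance=12129
3. pay 5428 -> balance=6812
4. pay 5690 -> balance=1184
5. pay 5356 -> balance=0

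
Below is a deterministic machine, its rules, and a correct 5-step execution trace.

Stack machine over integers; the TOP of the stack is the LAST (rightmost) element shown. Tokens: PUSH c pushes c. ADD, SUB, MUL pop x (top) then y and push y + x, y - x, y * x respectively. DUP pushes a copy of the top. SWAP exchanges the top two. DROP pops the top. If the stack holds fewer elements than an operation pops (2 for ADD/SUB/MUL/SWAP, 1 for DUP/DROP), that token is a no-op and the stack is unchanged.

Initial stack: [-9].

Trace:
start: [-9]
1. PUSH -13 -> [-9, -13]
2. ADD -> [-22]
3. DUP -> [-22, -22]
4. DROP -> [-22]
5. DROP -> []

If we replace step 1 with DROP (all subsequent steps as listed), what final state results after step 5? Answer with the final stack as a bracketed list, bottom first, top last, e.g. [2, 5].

(re-executing from step 1 with the substitution; state before step 1: [-9])
1. DROP -> []
2. ADD -> []
3. DUP -> []
4. DROP -> []
5. DROP -> []

[]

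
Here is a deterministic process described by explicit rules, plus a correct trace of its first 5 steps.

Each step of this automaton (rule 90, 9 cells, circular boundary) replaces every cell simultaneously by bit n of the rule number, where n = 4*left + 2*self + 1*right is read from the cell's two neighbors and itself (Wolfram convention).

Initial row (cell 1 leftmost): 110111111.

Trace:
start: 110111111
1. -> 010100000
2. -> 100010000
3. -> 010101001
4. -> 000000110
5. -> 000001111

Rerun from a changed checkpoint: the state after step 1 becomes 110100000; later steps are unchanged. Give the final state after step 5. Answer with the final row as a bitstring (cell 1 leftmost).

state after step 1 := 110100000
2. -> 110010001
3. -> 011101011
4. -> 010100011
5. -> 000010111

000010111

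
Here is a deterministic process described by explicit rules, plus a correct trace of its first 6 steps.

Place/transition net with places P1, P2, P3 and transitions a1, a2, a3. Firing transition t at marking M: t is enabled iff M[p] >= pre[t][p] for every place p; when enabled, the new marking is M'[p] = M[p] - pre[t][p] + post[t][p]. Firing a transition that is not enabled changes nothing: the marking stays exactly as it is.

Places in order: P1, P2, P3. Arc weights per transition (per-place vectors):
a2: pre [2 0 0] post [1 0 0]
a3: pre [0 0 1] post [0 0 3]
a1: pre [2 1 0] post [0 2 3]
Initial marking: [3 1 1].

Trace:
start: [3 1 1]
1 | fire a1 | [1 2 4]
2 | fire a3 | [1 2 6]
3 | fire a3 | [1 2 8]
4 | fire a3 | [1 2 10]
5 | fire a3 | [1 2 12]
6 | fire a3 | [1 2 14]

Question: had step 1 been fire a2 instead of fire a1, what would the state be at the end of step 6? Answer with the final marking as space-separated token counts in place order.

(re-executing from step 1 with the substitution; state before step 1: [3 1 1])
1 | fire a2 | [2 1 1]
2 | fire a3 | [2 1 3]
3 | fire a3 | [2 1 5]
4 | fire a3 | [2 1 7]
5 | fire a3 | [2 1 9]
6 | fire a3 | [2 1 11]

2 1 11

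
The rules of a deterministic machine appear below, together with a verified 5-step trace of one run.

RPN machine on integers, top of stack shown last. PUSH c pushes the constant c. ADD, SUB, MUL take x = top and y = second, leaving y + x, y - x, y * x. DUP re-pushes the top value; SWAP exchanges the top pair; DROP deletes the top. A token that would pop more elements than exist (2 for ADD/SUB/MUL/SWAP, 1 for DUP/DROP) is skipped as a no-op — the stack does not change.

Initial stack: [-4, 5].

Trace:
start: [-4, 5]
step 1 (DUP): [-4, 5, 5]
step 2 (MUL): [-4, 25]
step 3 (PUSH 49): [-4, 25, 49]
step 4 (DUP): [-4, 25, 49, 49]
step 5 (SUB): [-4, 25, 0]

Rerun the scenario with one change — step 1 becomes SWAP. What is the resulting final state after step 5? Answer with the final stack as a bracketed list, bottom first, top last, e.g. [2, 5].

(re-executing from step 1 with the substitution; state before step 1: [-4, 5])
step 1 (SWAP): [5, -4]
step 2 (MUL): [-20]
step 3 (PUSH 49): [-20, 49]
step 4 (DUP): [-20, 49, 49]
step 5 (SUB): [-20, 0]

[-20, 0]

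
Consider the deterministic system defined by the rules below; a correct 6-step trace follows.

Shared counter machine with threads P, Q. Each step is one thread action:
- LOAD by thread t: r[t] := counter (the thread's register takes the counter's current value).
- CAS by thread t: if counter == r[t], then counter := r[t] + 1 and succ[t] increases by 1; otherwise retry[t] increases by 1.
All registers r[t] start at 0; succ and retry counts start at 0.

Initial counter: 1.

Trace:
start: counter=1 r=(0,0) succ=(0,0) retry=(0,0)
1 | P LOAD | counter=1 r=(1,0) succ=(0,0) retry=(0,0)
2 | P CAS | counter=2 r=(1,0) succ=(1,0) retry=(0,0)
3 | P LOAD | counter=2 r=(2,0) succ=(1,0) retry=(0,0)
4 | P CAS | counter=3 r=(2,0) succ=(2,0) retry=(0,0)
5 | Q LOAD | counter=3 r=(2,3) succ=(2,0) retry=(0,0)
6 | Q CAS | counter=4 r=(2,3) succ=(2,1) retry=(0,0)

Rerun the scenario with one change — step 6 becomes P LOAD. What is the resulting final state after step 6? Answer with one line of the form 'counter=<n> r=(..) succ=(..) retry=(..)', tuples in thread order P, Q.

counter=3 r=(3,3) succ=(2,0) retry=(0,0)

(re-executing from step 6 with the substitution; state before step 6: counter=3 r=(2,3) succ=(2,0) retry=(0,0))
6 | P LOAD | counter=3 r=(3,3) succ=(2,0) retry=(0,0)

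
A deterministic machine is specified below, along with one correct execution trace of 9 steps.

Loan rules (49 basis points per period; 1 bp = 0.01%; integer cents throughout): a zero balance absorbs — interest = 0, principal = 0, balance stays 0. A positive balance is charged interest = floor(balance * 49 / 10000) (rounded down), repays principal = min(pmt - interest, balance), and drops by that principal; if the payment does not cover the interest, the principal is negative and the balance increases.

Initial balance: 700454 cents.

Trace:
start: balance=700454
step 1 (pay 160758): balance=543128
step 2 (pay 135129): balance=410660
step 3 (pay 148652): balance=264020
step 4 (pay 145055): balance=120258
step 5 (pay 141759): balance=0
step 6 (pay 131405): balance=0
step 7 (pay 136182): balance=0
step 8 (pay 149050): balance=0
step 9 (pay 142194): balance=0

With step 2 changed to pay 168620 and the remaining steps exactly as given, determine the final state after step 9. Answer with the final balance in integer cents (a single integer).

(re-executing from step 2 with the substitution; state before step 2: balance=543128)
step 2 (pay 168620): balance=377169
step 3 (pay 148652): balance=230365
step 4 (pay 145055): balance=86438
step 5 (pay 141759): balance=0
step 6 (pay 131405): balance=0
step 7 (pay 136182): balance=0
step 8 (pay 149050): balance=0
step 9 (pay 142194): balance=0

0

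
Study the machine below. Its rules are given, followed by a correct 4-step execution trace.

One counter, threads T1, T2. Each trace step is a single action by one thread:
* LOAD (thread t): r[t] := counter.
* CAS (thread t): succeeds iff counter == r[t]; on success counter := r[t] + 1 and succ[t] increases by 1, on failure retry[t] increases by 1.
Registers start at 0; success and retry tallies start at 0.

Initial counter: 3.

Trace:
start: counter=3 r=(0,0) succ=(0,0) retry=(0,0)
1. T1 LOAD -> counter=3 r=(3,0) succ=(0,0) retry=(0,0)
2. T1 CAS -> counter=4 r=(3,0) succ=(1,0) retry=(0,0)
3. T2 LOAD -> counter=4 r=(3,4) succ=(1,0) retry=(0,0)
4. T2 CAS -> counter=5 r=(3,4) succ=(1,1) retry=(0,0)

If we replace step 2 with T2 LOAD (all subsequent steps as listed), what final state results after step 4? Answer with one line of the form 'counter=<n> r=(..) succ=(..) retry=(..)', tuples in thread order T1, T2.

counter=4 r=(3,3) succ=(0,1) retry=(0,0)

(re-executing from step 2 with the substitution; state before step 2: counter=3 r=(3,0) succ=(0,0) retry=(0,0))
2. T2 LOAD -> counter=3 r=(3,3) succ=(0,0) retry=(0,0)
3. T2 LOAD -> counter=3 r=(3,3) succ=(0,0) retry=(0,0)
4. T2 CAS -> counter=4 r=(3,3) succ=(0,1) retry=(0,0)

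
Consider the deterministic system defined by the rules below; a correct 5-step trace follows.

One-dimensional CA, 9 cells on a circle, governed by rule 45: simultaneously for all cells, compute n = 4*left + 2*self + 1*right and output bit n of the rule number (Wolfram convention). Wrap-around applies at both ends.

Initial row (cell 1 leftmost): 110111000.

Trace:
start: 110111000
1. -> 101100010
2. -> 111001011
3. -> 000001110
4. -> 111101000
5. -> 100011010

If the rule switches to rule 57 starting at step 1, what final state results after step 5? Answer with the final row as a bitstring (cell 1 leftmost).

(re-executing steps 1..5 under rule 57; state before step 1: 110111000)
1. -> 101100110
2. -> 011010101
3. -> 110101010
4. -> 101010101
5. -> 010101011

010101011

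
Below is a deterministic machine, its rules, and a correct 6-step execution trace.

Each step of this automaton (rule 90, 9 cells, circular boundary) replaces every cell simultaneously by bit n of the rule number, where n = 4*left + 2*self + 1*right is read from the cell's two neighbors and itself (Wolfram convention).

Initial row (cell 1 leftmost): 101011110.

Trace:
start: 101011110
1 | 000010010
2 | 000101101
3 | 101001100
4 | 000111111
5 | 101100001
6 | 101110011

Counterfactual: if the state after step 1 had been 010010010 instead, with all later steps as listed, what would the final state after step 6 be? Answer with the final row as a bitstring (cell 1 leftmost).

state after step 1 := 010010010
2 | 101101101
3 | 101101101
4 | 101101101
5 | 101101101
6 | 101101101

101101101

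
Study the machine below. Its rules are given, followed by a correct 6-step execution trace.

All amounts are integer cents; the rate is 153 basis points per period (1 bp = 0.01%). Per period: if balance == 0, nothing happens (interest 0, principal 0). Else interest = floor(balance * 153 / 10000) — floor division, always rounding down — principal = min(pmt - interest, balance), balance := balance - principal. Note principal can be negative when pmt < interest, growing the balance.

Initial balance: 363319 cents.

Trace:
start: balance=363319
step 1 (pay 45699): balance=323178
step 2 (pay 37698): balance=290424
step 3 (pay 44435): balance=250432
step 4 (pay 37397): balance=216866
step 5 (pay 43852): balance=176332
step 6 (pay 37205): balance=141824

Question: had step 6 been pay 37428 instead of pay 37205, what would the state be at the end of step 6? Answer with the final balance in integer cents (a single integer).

141601

(re-executing from step 6 with the substitution; state before step 6: balance=176332)
step 6 (pay 37428): balance=141601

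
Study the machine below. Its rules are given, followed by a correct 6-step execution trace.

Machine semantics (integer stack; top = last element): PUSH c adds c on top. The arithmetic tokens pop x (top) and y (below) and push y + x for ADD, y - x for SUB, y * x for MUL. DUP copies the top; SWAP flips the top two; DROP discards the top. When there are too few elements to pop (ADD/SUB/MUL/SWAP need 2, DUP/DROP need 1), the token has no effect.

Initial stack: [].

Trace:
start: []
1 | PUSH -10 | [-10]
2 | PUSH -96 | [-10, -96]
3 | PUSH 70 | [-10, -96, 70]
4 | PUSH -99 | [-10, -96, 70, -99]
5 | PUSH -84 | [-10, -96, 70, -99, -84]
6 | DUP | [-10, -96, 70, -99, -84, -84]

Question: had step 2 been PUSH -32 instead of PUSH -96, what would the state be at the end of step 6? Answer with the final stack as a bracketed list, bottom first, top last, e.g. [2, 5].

[-10, -32, 70, -99, -84, -84]

(re-executing from step 2 with the substitution; state before step 2: [-10])
2 | PUSH -32 | [-10, -32]
3 | PUSH 70 | [-10, -32, 70]
4 | PUSH -99 | [-10, -32, 70, -99]
5 | PUSH -84 | [-10, -32, 70, -99, -84]
6 | DUP | [-10, -32, 70, -99, -84, -84]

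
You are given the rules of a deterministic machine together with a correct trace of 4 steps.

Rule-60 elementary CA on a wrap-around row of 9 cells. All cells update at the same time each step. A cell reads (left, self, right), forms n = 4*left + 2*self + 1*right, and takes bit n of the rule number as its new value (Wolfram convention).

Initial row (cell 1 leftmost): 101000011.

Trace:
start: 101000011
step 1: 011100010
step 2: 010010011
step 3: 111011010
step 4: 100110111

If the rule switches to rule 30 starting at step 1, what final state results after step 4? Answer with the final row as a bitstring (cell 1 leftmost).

011111011

(re-executing steps 1..4 under rule 30; state before step 1: 101000011)
step 1: 001100110
step 2: 011011101
step 3: 010010001
step 4: 011111011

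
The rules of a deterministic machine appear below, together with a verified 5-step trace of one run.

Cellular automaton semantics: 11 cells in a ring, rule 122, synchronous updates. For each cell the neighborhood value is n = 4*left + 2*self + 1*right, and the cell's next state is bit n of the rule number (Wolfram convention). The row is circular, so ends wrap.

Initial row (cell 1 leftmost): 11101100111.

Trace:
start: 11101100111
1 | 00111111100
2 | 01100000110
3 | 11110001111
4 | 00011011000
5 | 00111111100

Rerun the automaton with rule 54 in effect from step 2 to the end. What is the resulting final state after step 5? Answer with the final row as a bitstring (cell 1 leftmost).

00111011100

(re-executing steps 2..5 under rule 54; state before step 2: 00111111100)
2 | 01000000010
3 | 11100000111
4 | 00010001000
5 | 00111011100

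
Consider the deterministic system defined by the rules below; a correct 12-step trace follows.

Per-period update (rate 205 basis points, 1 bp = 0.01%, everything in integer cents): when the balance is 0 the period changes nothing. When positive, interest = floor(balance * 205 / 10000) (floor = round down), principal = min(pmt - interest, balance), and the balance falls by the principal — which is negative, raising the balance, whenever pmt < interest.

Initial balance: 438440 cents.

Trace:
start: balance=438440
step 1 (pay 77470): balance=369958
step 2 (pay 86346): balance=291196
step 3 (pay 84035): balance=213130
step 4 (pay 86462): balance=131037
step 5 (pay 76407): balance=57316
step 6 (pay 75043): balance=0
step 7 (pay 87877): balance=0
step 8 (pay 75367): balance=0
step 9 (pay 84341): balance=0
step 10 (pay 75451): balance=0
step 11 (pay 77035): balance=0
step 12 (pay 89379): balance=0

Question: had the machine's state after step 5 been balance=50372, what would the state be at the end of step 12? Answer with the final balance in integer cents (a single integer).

0

state after step 5 := balance=50372
step 6 (pay 75043): balance=0
step 7 (pay 87877): balance=0
step 8 (pay 75367): balance=0
step 9 (pay 84341): balance=0
step 10 (pay 75451): balance=0
step 11 (pay 77035): balance=0
step 12 (pay 89379): balance=0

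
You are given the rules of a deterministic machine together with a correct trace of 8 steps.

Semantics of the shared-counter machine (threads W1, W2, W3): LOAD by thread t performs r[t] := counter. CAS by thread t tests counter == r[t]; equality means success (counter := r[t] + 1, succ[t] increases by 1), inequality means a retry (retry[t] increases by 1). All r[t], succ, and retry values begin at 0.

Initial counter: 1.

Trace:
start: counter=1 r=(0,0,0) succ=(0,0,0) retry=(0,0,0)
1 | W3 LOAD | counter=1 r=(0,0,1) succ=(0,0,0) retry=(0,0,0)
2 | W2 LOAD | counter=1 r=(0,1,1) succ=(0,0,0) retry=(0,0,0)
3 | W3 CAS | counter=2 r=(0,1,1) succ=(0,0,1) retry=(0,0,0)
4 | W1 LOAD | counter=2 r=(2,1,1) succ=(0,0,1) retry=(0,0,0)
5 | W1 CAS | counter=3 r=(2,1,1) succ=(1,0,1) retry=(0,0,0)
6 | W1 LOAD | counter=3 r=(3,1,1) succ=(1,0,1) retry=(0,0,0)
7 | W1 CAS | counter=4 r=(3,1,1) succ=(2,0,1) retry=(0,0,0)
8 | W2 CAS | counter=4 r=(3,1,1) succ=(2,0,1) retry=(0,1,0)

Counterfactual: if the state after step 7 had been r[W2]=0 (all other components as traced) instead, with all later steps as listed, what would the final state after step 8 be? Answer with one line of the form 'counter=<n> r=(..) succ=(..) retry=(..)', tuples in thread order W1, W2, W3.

state after step 7 := counter=4 r=(3,0,1) succ=(2,0,1) retry=(0,0,0)
8 | W2 CAS | counter=4 r=(3,0,1) succ=(2,0,1) retry=(0,1,0)

counter=4 r=(3,0,1) succ=(2,0,1) retry=(0,1,0)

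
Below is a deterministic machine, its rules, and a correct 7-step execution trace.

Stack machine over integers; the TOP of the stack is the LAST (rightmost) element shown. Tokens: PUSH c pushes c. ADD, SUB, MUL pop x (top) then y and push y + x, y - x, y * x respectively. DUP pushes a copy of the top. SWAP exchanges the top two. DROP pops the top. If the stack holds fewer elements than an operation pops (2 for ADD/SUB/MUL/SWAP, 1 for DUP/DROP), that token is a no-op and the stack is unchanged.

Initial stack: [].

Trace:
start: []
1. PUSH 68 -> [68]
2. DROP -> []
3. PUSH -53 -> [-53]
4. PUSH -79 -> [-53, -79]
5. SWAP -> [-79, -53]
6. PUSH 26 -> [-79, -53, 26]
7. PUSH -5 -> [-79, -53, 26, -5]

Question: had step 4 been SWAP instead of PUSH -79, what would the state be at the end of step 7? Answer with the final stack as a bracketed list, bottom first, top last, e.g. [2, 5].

[-53, 26, -5]

(re-executing from step 4 with the substitution; state before step 4: [-53])
4. SWAP -> [-53]
5. SWAP -> [-53]
6. PUSH 26 -> [-53, 26]
7. PUSH -5 -> [-53, 26, -5]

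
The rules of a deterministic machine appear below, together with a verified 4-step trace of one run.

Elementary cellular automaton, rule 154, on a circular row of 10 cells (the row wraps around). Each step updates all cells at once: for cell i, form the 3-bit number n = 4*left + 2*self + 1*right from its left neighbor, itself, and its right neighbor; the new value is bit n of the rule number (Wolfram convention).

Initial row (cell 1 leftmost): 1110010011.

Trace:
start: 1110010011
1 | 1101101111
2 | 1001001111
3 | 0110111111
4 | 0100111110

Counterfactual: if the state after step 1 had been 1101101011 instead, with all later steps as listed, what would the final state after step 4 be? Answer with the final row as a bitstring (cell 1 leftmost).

state after step 1 := 1101101011
2 | 1001000011
3 | 0110100111
4 | 0100011110

0100011110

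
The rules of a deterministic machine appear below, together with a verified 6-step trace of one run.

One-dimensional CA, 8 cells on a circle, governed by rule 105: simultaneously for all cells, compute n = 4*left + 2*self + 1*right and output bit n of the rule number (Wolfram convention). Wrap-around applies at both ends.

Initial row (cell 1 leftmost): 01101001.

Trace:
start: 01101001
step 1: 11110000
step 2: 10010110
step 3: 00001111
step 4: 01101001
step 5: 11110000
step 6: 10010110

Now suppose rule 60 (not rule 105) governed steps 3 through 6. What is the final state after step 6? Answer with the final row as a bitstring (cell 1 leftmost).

11111111

(re-executing steps 3..6 under rule 60; state before step 3: 10010110)
step 3: 11011101
step 4: 00110011
step 5: 10101010
step 6: 11111111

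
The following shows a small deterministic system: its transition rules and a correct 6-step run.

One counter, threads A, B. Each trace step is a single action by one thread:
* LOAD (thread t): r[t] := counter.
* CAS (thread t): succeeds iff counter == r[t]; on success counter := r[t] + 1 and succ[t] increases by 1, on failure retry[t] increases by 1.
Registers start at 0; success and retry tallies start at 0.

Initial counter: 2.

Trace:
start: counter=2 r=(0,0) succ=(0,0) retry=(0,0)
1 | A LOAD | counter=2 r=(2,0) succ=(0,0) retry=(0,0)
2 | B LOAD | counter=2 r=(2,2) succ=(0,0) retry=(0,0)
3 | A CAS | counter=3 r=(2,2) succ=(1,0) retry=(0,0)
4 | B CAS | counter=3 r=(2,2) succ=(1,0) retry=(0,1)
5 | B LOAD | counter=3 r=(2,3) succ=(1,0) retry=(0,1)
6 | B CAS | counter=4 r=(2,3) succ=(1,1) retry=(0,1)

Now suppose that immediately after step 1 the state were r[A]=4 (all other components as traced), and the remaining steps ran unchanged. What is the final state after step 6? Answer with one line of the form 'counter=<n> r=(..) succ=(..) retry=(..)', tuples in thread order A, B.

counter=4 r=(4,3) succ=(0,2) retry=(1,0)

state after step 1 := counter=2 r=(4,0) succ=(0,0) retry=(0,0)
2 | B LOAD | counter=2 r=(4,2) succ=(0,0) retry=(0,0)
3 | A CAS | counter=2 r=(4,2) succ=(0,0) retry=(1,0)
4 | B CAS | counter=3 r=(4,2) succ=(0,1) retry=(1,0)
5 | B LOAD | counter=3 r=(4,3) succ=(0,1) retry=(1,0)
6 | B CAS | counter=4 r=(4,3) succ=(0,2) retry=(1,0)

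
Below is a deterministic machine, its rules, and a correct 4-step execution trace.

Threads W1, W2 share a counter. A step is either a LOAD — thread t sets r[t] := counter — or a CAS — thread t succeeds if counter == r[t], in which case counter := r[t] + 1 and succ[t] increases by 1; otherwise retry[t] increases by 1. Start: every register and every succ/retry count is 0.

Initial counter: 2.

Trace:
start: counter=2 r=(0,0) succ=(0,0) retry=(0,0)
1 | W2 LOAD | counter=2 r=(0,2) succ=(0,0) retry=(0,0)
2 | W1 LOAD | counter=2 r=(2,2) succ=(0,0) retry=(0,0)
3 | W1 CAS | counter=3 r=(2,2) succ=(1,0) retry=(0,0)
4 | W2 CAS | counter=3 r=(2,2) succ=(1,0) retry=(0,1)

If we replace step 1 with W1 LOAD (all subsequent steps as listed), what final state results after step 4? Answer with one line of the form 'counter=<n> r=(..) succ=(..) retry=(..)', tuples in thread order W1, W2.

(re-executing from step 1 with the substitution; state before step 1: counter=2 r=(0,0) succ=(0,0) retry=(0,0))
1 | W1 LOAD | counter=2 r=(2,0) succ=(0,0) retry=(0,0)
2 | W1 LOAD | counter=2 r=(2,0) succ=(0,0) retry=(0,0)
3 | W1 CAS | counter=3 r=(2,0) succ=(1,0) retry=(0,0)
4 | W2 CAS | counter=3 r=(2,0) succ=(1,0) retry=(0,1)

counter=3 r=(2,0) succ=(1,0) retry=(0,1)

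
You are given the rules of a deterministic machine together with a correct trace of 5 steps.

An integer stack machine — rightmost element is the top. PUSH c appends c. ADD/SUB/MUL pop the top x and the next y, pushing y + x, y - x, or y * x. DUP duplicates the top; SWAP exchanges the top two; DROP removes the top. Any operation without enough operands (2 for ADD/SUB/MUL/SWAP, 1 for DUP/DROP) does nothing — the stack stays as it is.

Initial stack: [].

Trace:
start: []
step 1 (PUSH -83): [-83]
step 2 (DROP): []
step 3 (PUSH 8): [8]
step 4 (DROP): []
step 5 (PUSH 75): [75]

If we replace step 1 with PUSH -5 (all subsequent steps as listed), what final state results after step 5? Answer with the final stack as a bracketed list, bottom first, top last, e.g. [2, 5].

[75]

(re-executing from step 1 with the substitution; state before step 1: [])
step 1 (PUSH -5): [-5]
step 2 (DROP): []
step 3 (PUSH 8): [8]
step 4 (DROP): []
step 5 (PUSH 75): [75]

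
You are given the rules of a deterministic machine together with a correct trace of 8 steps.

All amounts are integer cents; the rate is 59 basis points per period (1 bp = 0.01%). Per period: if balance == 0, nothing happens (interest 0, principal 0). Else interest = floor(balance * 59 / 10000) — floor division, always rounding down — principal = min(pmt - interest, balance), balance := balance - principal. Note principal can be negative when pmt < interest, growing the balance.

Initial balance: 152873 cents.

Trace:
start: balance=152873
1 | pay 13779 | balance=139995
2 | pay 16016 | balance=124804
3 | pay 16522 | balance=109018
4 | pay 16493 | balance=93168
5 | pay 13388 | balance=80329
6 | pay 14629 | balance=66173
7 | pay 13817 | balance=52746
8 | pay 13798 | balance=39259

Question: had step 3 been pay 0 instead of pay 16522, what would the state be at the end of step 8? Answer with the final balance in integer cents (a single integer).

56273

(re-executing from step 3 with the substitution; state before step 3: balance=124804)
3 | pay 0 | balance=125540
4 | pay 16493 | balance=109787
5 | pay 13388 | balance=97046
6 | pay 14629 | balance=82989
7 | pay 13817 | balance=69661
8 | pay 13798 | balance=56273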